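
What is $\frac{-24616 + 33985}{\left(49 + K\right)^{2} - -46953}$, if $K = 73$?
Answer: $\frac{9369}{61837} \approx 0.15151$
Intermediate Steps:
$\frac{-24616 + 33985}{\left(49 + K\right)^{2} - -46953} = \frac{-24616 + 33985}{\left(49 + 73\right)^{2} - -46953} = \frac{9369}{122^{2} + 46953} = \frac{9369}{14884 + 46953} = \frac{9369}{61837}$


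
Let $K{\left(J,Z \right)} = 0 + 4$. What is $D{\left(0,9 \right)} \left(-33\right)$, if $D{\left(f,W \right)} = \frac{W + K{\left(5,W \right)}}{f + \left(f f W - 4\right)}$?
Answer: $\frac{429}{4} \approx 107.25$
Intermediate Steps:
$K{\left(J,Z \right)} = 4$
$D{\left(f,W \right)} = \frac{4 + W}{-4 + f + W f^{2}}$ ($D{\left(f,W \right)} = \frac{W + 4}{f + \left(f f W - 4\right)} = \frac{4 + W}{f + \left(f^{2} W - 4\right)} = \frac{4 + W}{f + \left(W f^{2} - 4\right)} = \frac{4 + W}{f + \left(-4 + W f^{2}\right)} = \frac{4 + W}{-4 + f + W f^{2}}$)
$D{\left(0,9 \right)} \left(-33\right) = \frac{4 + 9}{-4 + 0 + 9 \cdot 0^{2}} \left(-33\right) = \frac{1}{-4 + 0 + 9 \cdot 0} \cdot 13 \left(-33\right) = \frac{1}{-4 + 0 + 0} \cdot 13 \left(-33\right) = \frac{1}{-4} \cdot 13 \left(-33\right) = \left(- \frac{1}{4}\right) 13 \left(-33\right) = \left(- \frac{13}{4}\right) \left(-33\right) = \frac{429}{4}$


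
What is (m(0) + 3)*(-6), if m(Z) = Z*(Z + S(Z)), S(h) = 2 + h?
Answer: -18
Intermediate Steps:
m(Z) = Z*(2 + 2*Z) (m(Z) = Z*(Z + (2 + Z)) = Z*(2 + 2*Z))
(m(0) + 3)*(-6) = (2*0*(1 + 0) + 3)*(-6) = (2*0*1 + 3)*(-6) = (0 + 3)*(-6) = 3*(-6) = -18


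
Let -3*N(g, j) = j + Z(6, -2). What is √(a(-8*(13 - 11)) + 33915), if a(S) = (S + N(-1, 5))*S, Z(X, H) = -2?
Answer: √34187 ≈ 184.90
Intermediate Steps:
N(g, j) = ⅔ - j/3 (N(g, j) = -(j - 2)/3 = -(-2 + j)/3 = ⅔ - j/3)
a(S) = S*(-1 + S) (a(S) = (S + (⅔ - ⅓*5))*S = (S + (⅔ - 5/3))*S = (S - 1)*S = (-1 + S)*S = S*(-1 + S))
√(a(-8*(13 - 11)) + 33915) = √((-8*(13 - 11))*(-1 - 8*(13 - 11)) + 33915) = √((-8*2)*(-1 - 8*2) + 33915) = √(-16*(-1 - 16) + 33915) = √(-16*(-17) + 33915) = √(272 + 33915) = √34187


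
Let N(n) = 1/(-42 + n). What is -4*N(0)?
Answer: 2/21 ≈ 0.095238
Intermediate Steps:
-4*N(0) = -4/(-42 + 0) = -4/(-42) = -4*(-1/42) = 2/21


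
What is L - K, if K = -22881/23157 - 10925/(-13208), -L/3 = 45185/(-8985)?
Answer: 931173209683/61069578648 ≈ 15.248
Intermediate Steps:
L = 9037/599 (L = -135555/(-8985) = -135555*(-1)/8985 = -3*(-9037/1797) = 9037/599 ≈ 15.087)
K = -16407341/101952552 (K = -22881*1/23157 - 10925*(-1/13208) = -7627/7719 + 10925/13208 = -16407341/101952552 ≈ -0.16093)
L - K = 9037/599 - 1*(-16407341/101952552) = 9037/599 + 16407341/101952552 = 931173209683/61069578648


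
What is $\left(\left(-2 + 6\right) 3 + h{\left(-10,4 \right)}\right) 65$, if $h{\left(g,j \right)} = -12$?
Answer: $0$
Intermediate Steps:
$\left(\left(-2 + 6\right) 3 + h{\left(-10,4 \right)}\right) 65 = \left(\left(-2 + 6\right) 3 - 12\right) 65 = \left(4 \cdot 3 - 12\right) 65 = \left(12 - 12\right) 65 = 0 \cdot 65 = 0$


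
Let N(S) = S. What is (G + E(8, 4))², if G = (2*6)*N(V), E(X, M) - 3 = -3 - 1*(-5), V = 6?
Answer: 5929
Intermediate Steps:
E(X, M) = 5 (E(X, M) = 3 + (-3 - 1*(-5)) = 3 + (-3 + 5) = 3 + 2 = 5)
G = 72 (G = (2*6)*6 = 12*6 = 72)
(G + E(8, 4))² = (72 + 5)² = 77² = 5929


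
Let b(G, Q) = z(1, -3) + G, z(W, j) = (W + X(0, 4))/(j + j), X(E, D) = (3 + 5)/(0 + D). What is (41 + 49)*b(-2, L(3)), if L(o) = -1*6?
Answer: -225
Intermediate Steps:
X(E, D) = 8/D
L(o) = -6
z(W, j) = (2 + W)/(2*j) (z(W, j) = (W + 8/4)/(j + j) = (W + 8*(¼))/((2*j)) = (W + 2)*(1/(2*j)) = (2 + W)*(1/(2*j)) = (2 + W)/(2*j))
b(G, Q) = -½ + G (b(G, Q) = (½)*(2 + 1)/(-3) + G = (½)*(-⅓)*3 + G = -½ + G)
(41 + 49)*b(-2, L(3)) = (41 + 49)*(-½ - 2) = 90*(-5/2) = -225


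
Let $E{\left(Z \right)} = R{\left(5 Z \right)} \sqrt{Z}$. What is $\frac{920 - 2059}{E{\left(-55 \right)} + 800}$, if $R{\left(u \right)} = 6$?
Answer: $- \frac{45560}{32099} + \frac{3417 i \sqrt{55}}{320990} \approx -1.4194 + 0.078947 i$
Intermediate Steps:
$E{\left(Z \right)} = 6 \sqrt{Z}$
$\frac{920 - 2059}{E{\left(-55 \right)} + 800} = \frac{920 - 2059}{6 \sqrt{-55} + 800} = \frac{920 - 2059}{6 i \sqrt{55} + 800} = - \frac{1139}{6 i \sqrt{55} + 800} = - \frac{1139}{800 + 6 i \sqrt{55}}$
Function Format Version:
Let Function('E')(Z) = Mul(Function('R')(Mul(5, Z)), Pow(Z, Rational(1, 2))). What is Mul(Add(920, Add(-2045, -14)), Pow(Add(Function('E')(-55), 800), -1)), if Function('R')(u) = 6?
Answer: Add(Rational(-45560, 32099), Mul(Rational(3417, 320990), I, Pow(55, Rational(1, 2)))) ≈ Add(-1.4194, Mul(0.078947, I))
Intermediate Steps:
Function('E')(Z) = Mul(6, Pow(Z, Rational(1, 2)))
Mul(Add(920, Add(-2045, -14)), Pow(Add(Function('E')(-55), 800), -1)) = Mul(Add(920, Add(-2045, -14)), Pow(Add(Mul(6, Pow(-55, Rational(1, 2))), 800), -1)) = Mul(Add(920, -2059), Pow(Add(Mul(6, Mul(I, Pow(55, Rational(1, 2)))), 800), -1)) = Mul(-1139, Pow(Add(Mul(6, I, Pow(55, Rational(1, 2))), 800), -1)) = Mul(-1139, Pow(Add(800, Mul(6, I, Pow(55, Rational(1, 2)))), -1))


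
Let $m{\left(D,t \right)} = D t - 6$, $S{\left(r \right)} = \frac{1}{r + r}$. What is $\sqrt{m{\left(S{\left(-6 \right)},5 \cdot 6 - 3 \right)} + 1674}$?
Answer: $\frac{\sqrt{6663}}{2} \approx 40.814$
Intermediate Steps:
$S{\left(r \right)} = \frac{1}{2 r}$
$m{\left(D,t \right)} = -6 + D t$
$\sqrt{m{\left(S{\left(-6 \right)},5 \cdot 6 - 3 \right)} + 1674} = \sqrt{\left(-6 + \frac{1}{2 \left(-6\right)} \left(5 \cdot 6 - 3\right)\right) + 1674} = \sqrt{\left(-6 + \frac{1}{2} \left(- \frac{1}{6}\right) \left(30 - 3\right)\right) + 1674} = \sqrt{\left(-6 - \frac{9}{4}\right) + 1674} = \sqrt{- \frac{33}{4} + 1674} = \sqrt{\frac{6663}{4}} = \frac{\sqrt{6663}}{2}$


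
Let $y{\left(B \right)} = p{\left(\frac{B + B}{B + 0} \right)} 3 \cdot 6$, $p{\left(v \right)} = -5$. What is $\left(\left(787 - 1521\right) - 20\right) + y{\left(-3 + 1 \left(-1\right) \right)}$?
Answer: $-844$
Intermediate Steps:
$y{\left(B \right)} = -90$ ($y{\left(B \right)} = \left(-5\right) 3 \cdot 6 = \left(-15\right) 6 = -90$)
$\left(\left(787 - 1521\right) - 20\right) + y{\left(-3 + 1 \left(-1\right) \right)} = \left(\left(787 - 1521\right) - 20\right) - 90 = \left(-734 - 20\right) - 90 = -754 - 90 = -844$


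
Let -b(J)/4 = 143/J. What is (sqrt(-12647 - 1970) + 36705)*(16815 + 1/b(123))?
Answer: 353030782185/572 + 9618057*I*sqrt(14617)/572 ≈ 6.1719e+8 + 2.0329e+6*I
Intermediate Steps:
b(J) = -572/J
(sqrt(-12647 - 1970) + 36705)*(16815 + 1/b(123)) = (sqrt(-12647 - 1970) + 36705)*(16815 + 1/(-572/123)) = (sqrt(-14617) + 36705)*(16815 + 1/(-572*1/123)) = (I*sqrt(14617) + 36705)*(16815 + 1/(-572/123)) = (36705 + I*sqrt(14617))*(16815 - 123/572) = (36705 + I*sqrt(14617))*(9618057/572) = 353030782185/572 + 9618057*I*sqrt(14617)/572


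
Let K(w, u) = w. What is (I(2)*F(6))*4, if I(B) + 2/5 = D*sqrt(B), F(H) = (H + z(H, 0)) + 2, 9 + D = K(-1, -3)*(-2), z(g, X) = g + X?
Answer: -112/5 - 392*sqrt(2) ≈ -576.77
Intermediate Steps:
z(g, X) = X + g
D = -7 (D = -9 - 1*(-2) = -9 + 2 = -7)
F(H) = 2 + 2*H (F(H) = (H + (0 + H)) + 2 = (H + H) + 2 = 2*H + 2 = 2 + 2*H)
I(B) = -2/5 - 7*sqrt(B)
(I(2)*F(6))*4 = ((-2/5 - 7*sqrt(2))*(2 + 2*6))*4 = ((-2/5 - 7*sqrt(2))*(2 + 12))*4 = ((-2/5 - 7*sqrt(2))*14)*4 = (-28/5 - 98*sqrt(2))*4 = -112/5 - 392*sqrt(2)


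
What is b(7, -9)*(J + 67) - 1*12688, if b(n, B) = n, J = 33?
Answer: -11988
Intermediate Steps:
b(7, -9)*(J + 67) - 1*12688 = 7*(33 + 67) - 1*12688 = 7*100 - 12688 = 700 - 12688 = -11988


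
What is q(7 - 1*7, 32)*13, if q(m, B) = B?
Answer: 416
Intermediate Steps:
q(7 - 1*7, 32)*13 = 32*13 = 416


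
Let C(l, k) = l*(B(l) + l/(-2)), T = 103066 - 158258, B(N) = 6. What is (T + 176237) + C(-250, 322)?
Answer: 88295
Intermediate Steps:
T = -55192
C(l, k) = l*(6 - l/2) (C(l, k) = l*(6 + l/(-2)) = l*(6 + l*(-1/2)) = l*(6 - l/2))
(T + 176237) + C(-250, 322) = (-55192 + 176237) + (1/2)*(-250)*(12 - 1*(-250)) = 121045 + (1/2)*(-250)*(12 + 250) = 121045 + (1/2)*(-250)*262 = 121045 - 32750 = 88295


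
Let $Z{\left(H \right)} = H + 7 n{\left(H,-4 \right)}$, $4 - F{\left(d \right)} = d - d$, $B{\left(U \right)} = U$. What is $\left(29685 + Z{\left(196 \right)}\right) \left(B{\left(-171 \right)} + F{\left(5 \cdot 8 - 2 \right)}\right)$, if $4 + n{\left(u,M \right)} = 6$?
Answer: $-4992465$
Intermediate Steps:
$n{\left(u,M \right)} = 2$ ($n{\left(u,M \right)} = -4 + 6 = 2$)
$F{\left(d \right)} = 4$ ($F{\left(d \right)} = 4 - \left(d - d\right) = 4 - 0 = 4 + 0 = 4$)
$Z{\left(H \right)} = 14 + H$ ($Z{\left(H \right)} = H + 7 \cdot 2 = H + 14 = 14 + H$)
$\left(29685 + Z{\left(196 \right)}\right) \left(B{\left(-171 \right)} + F{\left(5 \cdot 8 - 2 \right)}\right) = \left(29685 + \left(14 + 196\right)\right) \left(-171 + 4\right) = \left(29685 + 210\right) \left(-167\right) = 29895 \left(-167\right) = -4992465$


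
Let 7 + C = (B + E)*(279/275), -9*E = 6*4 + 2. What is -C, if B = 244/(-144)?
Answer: 233/20 ≈ 11.650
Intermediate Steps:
B = -61/36 (B = 244*(-1/144) = -61/36 ≈ -1.6944)
E = -26/9 (E = -(6*4 + 2)/9 = -(24 + 2)/9 = -⅑*26 = -26/9 ≈ -2.8889)
C = -233/20 (C = -7 + (-61/36 - 26/9)*(279/275) = -7 - 5115/(4*275) = -7 - 55/12*279/275 = -7 - 93/20 = -233/20 ≈ -11.650)
-C = -1*(-233/20) = 233/20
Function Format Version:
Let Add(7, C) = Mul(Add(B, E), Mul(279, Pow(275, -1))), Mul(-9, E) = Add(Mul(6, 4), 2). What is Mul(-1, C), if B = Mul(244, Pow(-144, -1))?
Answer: Rational(233, 20) ≈ 11.650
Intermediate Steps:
B = Rational(-61, 36) (B = Mul(244, Rational(-1, 144)) = Rational(-61, 36) ≈ -1.6944)
E = Rational(-26, 9) (E = Mul(Rational(-1, 9), Add(Mul(6, 4), 2)) = Mul(Rational(-1, 9), Add(24, 2)) = Mul(Rational(-1, 9), 26) = Rational(-26, 9) ≈ -2.8889)
C = Rational(-233, 20) (C = Add(-7, Mul(Add(Rational(-61, 36), Rational(-26, 9)), Mul(279, Pow(275, -1)))) = Add(-7, Mul(Rational(-55, 12), Mul(279, Rational(1, 275)))) = Add(-7, Mul(Rational(-55, 12), Rational(279, 275))) = Add(-7, Rational(-93, 20)) = Rational(-233, 20) ≈ -11.650)
Mul(-1, C) = Mul(-1, Rational(-233, 20)) = Rational(233, 20)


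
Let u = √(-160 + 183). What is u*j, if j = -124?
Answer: -124*√23 ≈ -594.68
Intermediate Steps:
u = √23 ≈ 4.7958
u*j = √23*(-124) = -124*√23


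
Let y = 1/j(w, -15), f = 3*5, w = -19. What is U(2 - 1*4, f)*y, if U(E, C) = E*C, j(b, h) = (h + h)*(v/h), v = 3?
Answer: -5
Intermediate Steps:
j(b, h) = 6 (j(b, h) = (h + h)*(3/h) = (2*h)*(3/h) = 6)
f = 15
U(E, C) = C*E
y = 1/6 ≈ 0.16667
U(2 - 1*4, f)*y = (15*(2 - 1*4))*(1/6) = (15*(2 - 4))*(1/6) = (15*(-2))*(1/6) = -30*1/6 = -5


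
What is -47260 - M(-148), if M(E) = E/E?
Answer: -47261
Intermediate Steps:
M(E) = 1
-47260 - M(-148) = -47260 - 1*1 = -47260 - 1 = -47261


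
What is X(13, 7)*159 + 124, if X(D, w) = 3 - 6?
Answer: -353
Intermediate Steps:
X(D, w) = -3
X(13, 7)*159 + 124 = -3*159 + 124 = -477 + 124 = -353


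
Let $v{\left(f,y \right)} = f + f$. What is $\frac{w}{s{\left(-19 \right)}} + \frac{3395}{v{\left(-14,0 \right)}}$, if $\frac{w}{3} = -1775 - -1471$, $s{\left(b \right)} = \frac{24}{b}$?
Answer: $\frac{2403}{4} \approx 600.75$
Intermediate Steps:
$v{\left(f,y \right)} = 2 f$
$w = -912$ ($w = 3 \left(-1775 - -1471\right) = 3 \left(-1775 + 1471\right) = 3 \left(-304\right) = -912$)
$\frac{w}{s{\left(-19 \right)}} + \frac{3395}{v{\left(-14,0 \right)}} = - \frac{912}{24 \frac{1}{-19}} + \frac{3395}{2 \left(-14\right)} = - \frac{912}{24 \left(- \frac{1}{19}\right)} + \frac{3395}{-28} = - \frac{912}{- \frac{24}{19}} + 3395 \left(- \frac{1}{28}\right) = \left(-912\right) \left(- \frac{19}{24}\right) - \frac{485}{4} = 722 - \frac{485}{4} = \frac{2403}{4}$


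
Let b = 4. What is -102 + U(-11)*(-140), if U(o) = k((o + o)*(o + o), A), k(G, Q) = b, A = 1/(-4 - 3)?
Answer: -662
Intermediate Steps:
A = -⅐ (A = 1/(-7) = -⅐ ≈ -0.14286)
k(G, Q) = 4
U(o) = 4
-102 + U(-11)*(-140) = -102 + 4*(-140) = -102 - 560 = -662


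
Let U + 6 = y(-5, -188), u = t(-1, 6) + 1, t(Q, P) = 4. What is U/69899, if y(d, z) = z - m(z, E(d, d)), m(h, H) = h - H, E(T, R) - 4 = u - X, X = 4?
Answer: -1/69899 ≈ -1.4306e-5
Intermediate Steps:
u = 5 (u = 4 + 1 = 5)
E(T, R) = 5 (E(T, R) = 4 + (5 - 1*4) = 4 + (5 - 4) = 4 + 1 = 5)
y(d, z) = 5 (y(d, z) = z - (z - 1*5) = z - (z - 5) = z - (-5 + z) = z + (5 - z) = 5)
U = -1 (U = -6 + 5 = -1)
U/69899 = -1/69899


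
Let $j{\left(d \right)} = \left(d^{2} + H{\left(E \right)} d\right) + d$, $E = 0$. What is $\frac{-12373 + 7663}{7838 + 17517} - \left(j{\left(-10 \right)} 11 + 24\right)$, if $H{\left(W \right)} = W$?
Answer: $- \frac{5142936}{5071} \approx -1014.2$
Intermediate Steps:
$j{\left(d \right)} = d + d^{2}$ ($j{\left(d \right)} = \left(d^{2} + 0 d\right) + d = \left(d^{2} + 0\right) + d = d^{2} + d = d + d^{2}$)
$\frac{-12373 + 7663}{7838 + 17517} - \left(j{\left(-10 \right)} 11 + 24\right) = \frac{-12373 + 7663}{7838 + 17517} - \left(- 10 \left(1 - 10\right) 11 + 24\right) = - \frac{4710}{25355} - \left(\left(-10\right) \left(-9\right) 11 + 24\right) = \left(-4710\right) \frac{1}{25355} - \left(90 \cdot 11 + 24\right) = - \frac{942}{5071} - \left(990 + 24\right) = - \frac{942}{5071} - 1014 = - \frac{5142936}{5071}$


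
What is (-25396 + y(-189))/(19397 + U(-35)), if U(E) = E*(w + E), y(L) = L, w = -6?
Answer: -3655/2976 ≈ -1.2282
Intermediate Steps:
U(E) = E*(-6 + E)
(-25396 + y(-189))/(19397 + U(-35)) = (-25396 - 189)/(19397 - 35*(-6 - 35)) = -25585/(19397 - 35*(-41)) = -25585/(19397 + 1435) = -25585/20832 = -25585*1/20832 = -3655/2976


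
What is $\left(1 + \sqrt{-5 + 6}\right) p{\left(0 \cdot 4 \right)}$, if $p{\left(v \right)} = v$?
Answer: $0$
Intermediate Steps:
$\left(1 + \sqrt{-5 + 6}\right) p{\left(0 \cdot 4 \right)} = \left(1 + \sqrt{-5 + 6}\right) 0 \cdot 4 = \left(1 + \sqrt{1}\right) 0 = \left(1 + 1\right) 0 = 2 \cdot 0 = 0$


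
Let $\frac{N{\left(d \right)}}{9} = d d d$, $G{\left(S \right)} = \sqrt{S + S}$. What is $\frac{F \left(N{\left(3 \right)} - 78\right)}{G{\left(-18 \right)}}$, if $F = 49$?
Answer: $- \frac{2695 i}{2} \approx - 1347.5 i$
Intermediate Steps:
$G{\left(S \right)} = \sqrt{2} \sqrt{S}$ ($G{\left(S \right)} = \sqrt{2 S} = \sqrt{2} \sqrt{S}$)
$N{\left(d \right)} = 9 d^{3}$ ($N{\left(d \right)} = 9 d d d = 9 d^{2} d = 9 d^{3}$)
$\frac{F \left(N{\left(3 \right)} - 78\right)}{G{\left(-18 \right)}} = \frac{49 \left(9 \cdot 3^{3} - 78\right)}{\sqrt{2} \sqrt{-18}} = \frac{49 \left(9 \cdot 27 - 78\right)}{\sqrt{2} \cdot 3 i \sqrt{2}} = \frac{49 \left(243 - 78\right)}{6 i} = 49 \cdot 165 \left(- \frac{i}{6}\right) = 8085 \left(- \frac{i}{6}\right) = - \frac{2695 i}{2}$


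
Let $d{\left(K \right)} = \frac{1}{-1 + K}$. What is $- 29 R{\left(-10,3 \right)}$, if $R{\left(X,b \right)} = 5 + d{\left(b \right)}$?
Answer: $- \frac{319}{2} \approx -159.5$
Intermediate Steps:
$R{\left(X,b \right)} = 5 + \frac{1}{-1 + b}$
$- 29 R{\left(-10,3 \right)} = - 29 \frac{-4 + 5 \cdot 3}{-1 + 3} = - 29 \frac{-4 + 15}{2} = - 29 \cdot \frac{1}{2} \cdot 11 = \left(-29\right) \frac{11}{2} = - \frac{319}{2}$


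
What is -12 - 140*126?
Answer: -17652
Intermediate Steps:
-12 - 140*126 = -12 - 17640 = -17652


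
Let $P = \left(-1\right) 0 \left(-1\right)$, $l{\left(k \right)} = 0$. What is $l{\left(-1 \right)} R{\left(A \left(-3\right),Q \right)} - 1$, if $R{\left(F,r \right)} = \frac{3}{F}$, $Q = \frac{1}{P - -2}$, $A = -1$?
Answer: $-1$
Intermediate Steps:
$P = 0$ ($P = 0 \left(-1\right) = 0$)
$Q = \frac{1}{2}$ ($Q = \frac{1}{0 - -2} = \frac{1}{0 + \left(-1 + 3\right)} = \frac{1}{0 + 2} = \frac{1}{2} \approx 0.5$)
$l{\left(-1 \right)} R{\left(A \left(-3\right),Q \right)} - 1 = 0 \frac{3}{\left(-1\right) \left(-3\right)} - 1 = 0 \cdot \frac{3}{3} - 1 = 0 \cdot 3 \cdot \frac{1}{3} - 1 = 0 \cdot 1 - 1 = 0 - 1 = -1$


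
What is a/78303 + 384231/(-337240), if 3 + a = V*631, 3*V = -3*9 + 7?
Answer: -94518323939/79220711160 ≈ -1.1931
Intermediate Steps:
V = -20/3 (V = (-3*9 + 7)/3 = (-27 + 7)/3 = (1/3)*(-20) = -20/3 ≈ -6.6667)
a = -12629/3 (a = -3 - 20/3*631 = -3 - 12620/3 = -12629/3 ≈ -4209.7)
a/78303 + 384231/(-337240) = -12629/3/78303 + 384231/(-337240) = -12629/3*1/78303 + 384231*(-1/337240) = -12629/234909 - 384231/337240 = -94518323939/79220711160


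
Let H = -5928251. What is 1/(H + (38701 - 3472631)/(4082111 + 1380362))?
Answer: -5462473/32382914458653 ≈ -1.6868e-7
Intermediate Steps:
1/(H + (38701 - 3472631)/(4082111 + 1380362)) = 1/(-5928251 + (38701 - 3472631)/(4082111 + 1380362)) = 1/(-5928251 - 3433930/5462473) = 1/(-32382914458653/5462473) = -5462473/32382914458653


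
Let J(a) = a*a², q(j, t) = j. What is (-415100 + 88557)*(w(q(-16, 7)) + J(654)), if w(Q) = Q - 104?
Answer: -91342614240192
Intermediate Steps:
w(Q) = -104 + Q
J(a) = a³
(-415100 + 88557)*(w(q(-16, 7)) + J(654)) = (-415100 + 88557)*((-104 - 16) + 654³) = -326543*(-120 + 279726264) = -326543*279726144 = -91342614240192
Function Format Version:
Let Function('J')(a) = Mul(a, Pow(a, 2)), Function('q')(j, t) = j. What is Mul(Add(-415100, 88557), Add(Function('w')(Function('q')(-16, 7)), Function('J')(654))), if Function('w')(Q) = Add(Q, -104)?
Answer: -91342614240192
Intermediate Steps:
Function('w')(Q) = Add(-104, Q)
Function('J')(a) = Pow(a, 3)
Mul(Add(-415100, 88557), Add(Function('w')(Function('q')(-16, 7)), Function('J')(654))) = Mul(Add(-415100, 88557), Add(Add(-104, -16), Pow(654, 3))) = Mul(-326543, Add(-120, 279726264)) = Mul(-326543, 279726144) = -91342614240192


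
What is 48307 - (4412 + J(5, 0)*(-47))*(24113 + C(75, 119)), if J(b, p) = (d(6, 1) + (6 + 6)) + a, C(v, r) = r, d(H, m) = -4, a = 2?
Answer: -95474237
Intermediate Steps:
J(b, p) = 10 (J(b, p) = (-4 + (6 + 6)) + 2 = (-4 + 12) + 2 = 8 + 2 = 10)
48307 - (4412 + J(5, 0)*(-47))*(24113 + C(75, 119)) = 48307 - (4412 + 10*(-47))*(24113 + 119) = 48307 - (4412 - 470)*24232 = 48307 - 3942*24232 = 48307 - 1*95522544 = 48307 - 95522544 = -95474237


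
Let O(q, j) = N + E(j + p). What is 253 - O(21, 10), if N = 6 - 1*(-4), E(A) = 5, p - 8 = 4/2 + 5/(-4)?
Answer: 238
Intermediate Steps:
p = 35/4 (p = 8 + (4/2 + 5/(-4)) = 8 + (4*(1/2) + 5*(-1/4)) = 8 + (2 - 5/4) = 8 + 3/4 = 35/4 ≈ 8.7500)
N = 10 (N = 6 + 4 = 10)
O(q, j) = 15 (O(q, j) = 10 + 5 = 15)
253 - O(21, 10) = 253 - 1*15 = 253 - 15 = 238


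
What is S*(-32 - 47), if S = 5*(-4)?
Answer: 1580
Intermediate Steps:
S = -20
S*(-32 - 47) = -20*(-32 - 47) = -20*(-79) = 1580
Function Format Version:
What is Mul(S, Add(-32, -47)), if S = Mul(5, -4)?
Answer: 1580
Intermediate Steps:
S = -20
Mul(S, Add(-32, -47)) = Mul(-20, Add(-32, -47)) = Mul(-20, -79) = 1580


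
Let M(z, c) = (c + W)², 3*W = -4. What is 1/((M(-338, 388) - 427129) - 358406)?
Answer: -9/5724215 ≈ -1.5723e-6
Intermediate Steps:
W = -4/3 (W = (⅓)*(-4) = -4/3 ≈ -1.3333)
M(z, c) = (-4/3 + c)² (M(z, c) = (c - 4/3)² = (-4/3 + c)²)
1/((M(-338, 388) - 427129) - 358406) = 1/(((-4 + 3*388)²/9 - 427129) - 358406) = 1/(((-4 + 1164)²/9 - 427129) - 358406) = 1/(((⅑)*1160² - 427129) - 358406) = 1/(((⅑)*1345600 - 427129) - 358406) = 1/((1345600/9 - 427129) - 358406) = 1/(-2498561/9 - 358406) = 1/(-5724215/9) = -9/5724215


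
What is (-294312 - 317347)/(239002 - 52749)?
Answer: -611659/186253 ≈ -3.2840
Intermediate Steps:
(-294312 - 317347)/(239002 - 52749) = -611659/186253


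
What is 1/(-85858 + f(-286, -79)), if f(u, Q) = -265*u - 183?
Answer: -1/10251 ≈ -9.7551e-5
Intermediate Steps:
f(u, Q) = -183 - 265*u
1/(-85858 + f(-286, -79)) = 1/(-85858 + (-183 - 265*(-286))) = 1/(-85858 + (-183 + 75790)) = 1/(-85858 + 75607) = 1/(-10251) = -1/10251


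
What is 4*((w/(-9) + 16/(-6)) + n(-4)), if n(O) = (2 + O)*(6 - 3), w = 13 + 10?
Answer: -404/9 ≈ -44.889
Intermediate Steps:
w = 23
n(O) = 6 + 3*O (n(O) = (2 + O)*3 = 6 + 3*O)
4*((w/(-9) + 16/(-6)) + n(-4)) = 4*((23/(-9) + 16/(-6)) + (6 + 3*(-4))) = 4*((23*(-⅑) + 16*(-⅙)) + (6 - 12)) = 4*((-23/9 - 8/3) - 6) = 4*(-47/9 - 6) = 4*(-101/9) = -404/9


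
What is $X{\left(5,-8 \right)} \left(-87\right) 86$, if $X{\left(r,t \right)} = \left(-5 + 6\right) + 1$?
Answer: $-14964$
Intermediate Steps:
$X{\left(r,t \right)} = 2$ ($X{\left(r,t \right)} = 1 + 1 = 2$)
$X{\left(5,-8 \right)} \left(-87\right) 86 = 2 \left(-87\right) 86 = \left(-174\right) 86 = -14964$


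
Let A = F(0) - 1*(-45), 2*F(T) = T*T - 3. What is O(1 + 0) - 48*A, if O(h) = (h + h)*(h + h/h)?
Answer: -2084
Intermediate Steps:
F(T) = -3/2 + T²/2 (F(T) = (T*T - 3)/2 = (T² - 3)/2 = (-3 + T²)/2 = -3/2 + T²/2)
A = 87/2 (A = (-3/2 + (½)*0²) - 1*(-45) = (-3/2 + (½)*0) + 45 = (-3/2 + 0) + 45 = -3/2 + 45 = 87/2 ≈ 43.500)
O(h) = 2*h*(1 + h) (O(h) = (2*h)*(h + 1) = (2*h)*(1 + h) = 2*h*(1 + h))
O(1 + 0) - 48*A = 2*(1 + 0)*(1 + (1 + 0)) - 48*87/2 = 2*1*(1 + 1) - 2088 = 2*1*2 - 2088 = 4 - 2088 = -2084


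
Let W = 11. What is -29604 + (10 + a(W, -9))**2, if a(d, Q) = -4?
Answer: -29568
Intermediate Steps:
-29604 + (10 + a(W, -9))**2 = -29604 + (10 - 4)**2 = -29604 + 6**2 = -29604 + 36 = -29568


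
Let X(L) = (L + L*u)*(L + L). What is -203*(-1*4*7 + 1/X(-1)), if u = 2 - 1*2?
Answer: 11165/2 ≈ 5582.5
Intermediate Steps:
u = 0 (u = 2 - 2 = 0)
X(L) = 2*L**2 (X(L) = (L + L*0)*(L + L) = (L + 0)*(2*L) = L*(2*L) = 2*L**2)
-203*(-1*4*7 + 1/X(-1)) = -203*(-1*4*7 + 1/(2*(-1)**2)) = -203*(-4*7 + 1/(2*1)) = -203*(-28 + 1/2) = -203*(-55/2) = 11165/2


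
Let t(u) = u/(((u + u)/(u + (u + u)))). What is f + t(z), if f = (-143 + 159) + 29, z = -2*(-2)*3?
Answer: 63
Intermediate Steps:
z = 12 (z = 4*3 = 12)
f = 45 (f = 16 + 29 = 45)
t(u) = 3*u/2 (t(u) = u/(((2*u)/(u + 2*u))) = u/(((2*u)/((3*u)))) = u/(((2*u)*(1/(3*u)))) = u/(⅔) = u*(3/2) = 3*u/2)
f + t(z) = 45 + (3/2)*12 = 45 + 18 = 63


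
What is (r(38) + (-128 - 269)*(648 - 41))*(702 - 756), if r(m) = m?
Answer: 13010814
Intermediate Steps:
(r(38) + (-128 - 269)*(648 - 41))*(702 - 756) = (38 + (-128 - 269)*(648 - 41))*(702 - 756) = (38 - 397*607)*(-54) = (38 - 240979)*(-54) = -240941*(-54) = 13010814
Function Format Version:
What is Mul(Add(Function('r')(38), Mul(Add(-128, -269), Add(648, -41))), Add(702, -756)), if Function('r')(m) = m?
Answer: 13010814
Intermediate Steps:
Mul(Add(Function('r')(38), Mul(Add(-128, -269), Add(648, -41))), Add(702, -756)) = Mul(Add(38, Mul(Add(-128, -269), Add(648, -41))), Add(702, -756)) = Mul(Add(38, Mul(-397, 607)), -54) = Mul(Add(38, -240979), -54) = Mul(-240941, -54) = 13010814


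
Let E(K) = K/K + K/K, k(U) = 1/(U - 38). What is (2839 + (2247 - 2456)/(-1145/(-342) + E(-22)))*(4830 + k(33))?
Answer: 3989300287/295 ≈ 1.3523e+7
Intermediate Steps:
k(U) = 1/(-38 + U)
E(K) = 2 (E(K) = 1 + 1 = 2)
(2839 + (2247 - 2456)/(-1145/(-342) + E(-22)))*(4830 + k(33)) = (2839 + (2247 - 2456)/(-1145/(-342) + 2))*(4830 + 1/(-38 + 33)) = (2839 - 209/(-1145*(-1/342) + 2))*(4830 + 1/(-5)) = (2839 - 209/(1145/342 + 2))*(4830 - 1/5) = (2839 - 209/1829/342)*(24149/5) = (2839 - 209*342/1829)*(24149/5) = (2839 - 71478/1829)*(24149/5) = (5121053/1829)*(24149/5) = 3989300287/295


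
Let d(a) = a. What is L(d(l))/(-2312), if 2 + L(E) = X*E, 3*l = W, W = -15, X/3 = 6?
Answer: 23/578 ≈ 0.039792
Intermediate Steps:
X = 18 (X = 3*6 = 18)
l = -5 (l = (⅓)*(-15) = -5)
L(E) = -2 + 18*E
L(d(l))/(-2312) = (-2 + 18*(-5))/(-2312) = (-2 - 90)*(-1/2312) = -92*(-1/2312) = 23/578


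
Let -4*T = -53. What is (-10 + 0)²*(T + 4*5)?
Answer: 3325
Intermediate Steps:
T = 53/4 (T = -¼*(-53) = 53/4 ≈ 13.250)
(-10 + 0)²*(T + 4*5) = (-10 + 0)²*(53/4 + 4*5) = (-10)²*(53/4 + 20) = 100*(133/4) = 3325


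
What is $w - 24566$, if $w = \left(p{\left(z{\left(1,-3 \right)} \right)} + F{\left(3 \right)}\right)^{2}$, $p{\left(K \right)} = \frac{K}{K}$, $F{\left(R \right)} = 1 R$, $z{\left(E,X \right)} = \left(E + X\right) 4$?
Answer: $-24550$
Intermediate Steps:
$z{\left(E,X \right)} = 4 E + 4 X$
$F{\left(R \right)} = R$
$p{\left(K \right)} = 1$
$w = 16$ ($w = \left(1 + 3\right)^{2} = 4^{2} = 16$)
$w - 24566 = 16 - 24566 = -24550$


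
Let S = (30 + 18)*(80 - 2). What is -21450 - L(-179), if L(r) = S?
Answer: -25194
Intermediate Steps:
S = 3744 (S = 48*78 = 3744)
L(r) = 3744
-21450 - L(-179) = -21450 - 1*3744 = -21450 - 3744 = -25194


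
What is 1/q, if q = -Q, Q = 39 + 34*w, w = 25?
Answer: -1/889 ≈ -0.0011249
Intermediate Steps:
Q = 889 (Q = 39 + 34*25 = 39 + 850 = 889)
q = -889 (q = -1*889 = -889)
1/q = 1/(-889) = -1/889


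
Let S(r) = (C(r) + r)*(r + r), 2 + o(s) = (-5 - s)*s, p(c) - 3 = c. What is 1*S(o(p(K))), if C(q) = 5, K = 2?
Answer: 4888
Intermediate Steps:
p(c) = 3 + c
o(s) = -2 + s*(-5 - s) (o(s) = -2 + (-5 - s)*s = -2 + s*(-5 - s))
S(r) = 2*r*(5 + r) (S(r) = (5 + r)*(r + r) = (5 + r)*(2*r) = 2*r*(5 + r))
1*S(o(p(K))) = 1*(2*(-2 - (3 + 2)² - 5*(3 + 2))*(5 + (-2 - (3 + 2)² - 5*(3 + 2)))) = 1*(2*(-2 - 1*5² - 5*5)*(5 + (-2 - 1*5² - 5*5))) = 1*(2*(-2 - 1*25 - 25)*(5 + (-2 - 1*25 - 25))) = 1*(2*(-2 - 25 - 25)*(5 + (-2 - 25 - 25))) = 1*(2*(-52)*(5 - 52)) = 1*(2*(-52)*(-47)) = 1*4888 = 4888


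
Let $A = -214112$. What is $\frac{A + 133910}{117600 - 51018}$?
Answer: $- \frac{13367}{11097} \approx -1.2046$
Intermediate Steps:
$\frac{A + 133910}{117600 - 51018} = \frac{-214112 + 133910}{117600 - 51018} = - \frac{80202}{66582} = \left(-80202\right) \frac{1}{66582} = - \frac{13367}{11097}$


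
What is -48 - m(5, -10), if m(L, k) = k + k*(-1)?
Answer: -48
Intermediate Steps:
m(L, k) = 0 (m(L, k) = k - k = 0)
-48 - m(5, -10) = -48 - 1*0 = -48 + 0 = -48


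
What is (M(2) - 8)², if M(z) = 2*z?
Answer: 16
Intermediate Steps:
(M(2) - 8)² = (2*2 - 8)² = (4 - 8)² = (-4)² = 16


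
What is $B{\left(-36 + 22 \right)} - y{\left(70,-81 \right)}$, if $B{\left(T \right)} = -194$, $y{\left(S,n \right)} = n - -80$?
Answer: $-193$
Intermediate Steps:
$y{\left(S,n \right)} = 80 + n$ ($y{\left(S,n \right)} = n + 80 = 80 + n$)
$B{\left(-36 + 22 \right)} - y{\left(70,-81 \right)} = -194 - \left(80 - 81\right) = -194 - -1 = -194 + 1 = -193$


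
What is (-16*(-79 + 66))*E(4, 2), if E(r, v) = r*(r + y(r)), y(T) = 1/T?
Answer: 3536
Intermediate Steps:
E(r, v) = r*(r + 1/r)
(-16*(-79 + 66))*E(4, 2) = (-16*(-79 + 66))*(1 + 4²) = (-16*(-13))*(1 + 16) = 208*17 = 3536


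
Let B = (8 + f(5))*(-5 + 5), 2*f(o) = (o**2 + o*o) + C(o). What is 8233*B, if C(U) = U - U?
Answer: 0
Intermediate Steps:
C(U) = 0
f(o) = o**2 (f(o) = ((o**2 + o*o) + 0)/2 = ((o**2 + o**2) + 0)/2 = (2*o**2 + 0)/2 = (2*o**2)/2 = o**2)
B = 0 (B = (8 + 5**2)*(-5 + 5) = (8 + 25)*0 = 33*0 = 0)
8233*B = 8233*0 = 0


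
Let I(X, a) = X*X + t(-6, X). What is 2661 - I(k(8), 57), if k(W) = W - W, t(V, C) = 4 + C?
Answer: 2657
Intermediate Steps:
k(W) = 0
I(X, a) = 4 + X + X² (I(X, a) = X*X + (4 + X) = X² + (4 + X) = 4 + X + X²)
2661 - I(k(8), 57) = 2661 - (4 + 0 + 0²) = 2661 - (4 + 0 + 0) = 2661 - 1*4 = 2661 - 4 = 2657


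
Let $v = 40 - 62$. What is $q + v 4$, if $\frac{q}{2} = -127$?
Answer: $-342$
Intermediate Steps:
$v = -22$
$q = -254$ ($q = 2 \left(-127\right) = -254$)
$q + v 4 = -254 - 88 = -342$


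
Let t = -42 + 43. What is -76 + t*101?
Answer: 25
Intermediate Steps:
t = 1
-76 + t*101 = -76 + 1*101 = -76 + 101 = 25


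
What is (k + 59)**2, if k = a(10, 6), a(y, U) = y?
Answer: 4761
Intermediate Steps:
k = 10
(k + 59)**2 = (10 + 59)**2 = 69**2 = 4761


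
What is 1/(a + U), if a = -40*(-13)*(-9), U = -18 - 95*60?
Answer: -1/10398 ≈ -9.6172e-5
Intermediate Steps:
U = -5718 (U = -18 - 5700 = -5718)
a = -4680 (a = 520*(-9) = -4680)
1/(a + U) = 1/(-4680 - 5718) = 1/(-10398) = -1/10398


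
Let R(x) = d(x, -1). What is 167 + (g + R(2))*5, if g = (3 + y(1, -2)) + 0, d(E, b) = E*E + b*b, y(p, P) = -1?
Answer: 202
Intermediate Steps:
d(E, b) = E² + b²
R(x) = 1 + x² (R(x) = x² + (-1)² = x² + 1 = 1 + x²)
g = 2 (g = (3 - 1) + 0 = 2 + 0 = 2)
167 + (g + R(2))*5 = 167 + (2 + (1 + 2²))*5 = 167 + (2 + (1 + 4))*5 = 167 + (2 + 5)*5 = 167 + 7*5 = 167 + 35 = 202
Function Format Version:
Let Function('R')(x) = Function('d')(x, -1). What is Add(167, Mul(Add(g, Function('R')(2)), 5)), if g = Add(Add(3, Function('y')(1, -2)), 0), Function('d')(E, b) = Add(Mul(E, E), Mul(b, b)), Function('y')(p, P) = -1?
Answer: 202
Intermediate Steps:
Function('d')(E, b) = Add(Pow(E, 2), Pow(b, 2))
Function('R')(x) = Add(1, Pow(x, 2)) (Function('R')(x) = Add(Pow(x, 2), Pow(-1, 2)) = Add(Pow(x, 2), 1) = Add(1, Pow(x, 2)))
g = 2 (g = Add(Add(3, -1), 0) = Add(2, 0) = 2)
Add(167, Mul(Add(g, Function('R')(2)), 5)) = Add(167, Mul(Add(2, Add(1, Pow(2, 2))), 5)) = Add(167, Mul(Add(2, Add(1, 4)), 5)) = Add(167, Mul(Add(2, 5), 5)) = Add(167, Mul(7, 5)) = Add(167, 35) = 202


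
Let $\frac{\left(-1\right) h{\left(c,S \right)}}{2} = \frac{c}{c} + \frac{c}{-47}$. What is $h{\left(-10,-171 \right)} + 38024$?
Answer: $\frac{1787014}{47} \approx 38022.0$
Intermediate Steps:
$h{\left(c,S \right)} = -2 + \frac{2 c}{47}$ ($h{\left(c,S \right)} = - 2 \left(\frac{c}{c} + \frac{c}{-47}\right) = - 2 \left(1 + c \left(- \frac{1}{47}\right)\right) = - 2 \left(1 - \frac{c}{47}\right) = -2 + \frac{2 c}{47}$)
$h{\left(-10,-171 \right)} + 38024 = \left(-2 + \frac{2}{47} \left(-10\right)\right) + 38024 = \left(-2 - \frac{20}{47}\right) + 38024 = - \frac{114}{47} + 38024 = \frac{1787014}{47}$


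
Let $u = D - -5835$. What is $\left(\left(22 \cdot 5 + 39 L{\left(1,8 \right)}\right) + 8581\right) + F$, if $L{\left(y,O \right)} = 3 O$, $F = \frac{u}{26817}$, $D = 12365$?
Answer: $\frac{36883637}{3831} \approx 9627.7$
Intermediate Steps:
$u = 18200$ ($u = 12365 - -5835 = 12365 + 5835 = 18200$)
$F = \frac{2600}{3831}$ ($F = \frac{18200}{26817} = 18200 \cdot \frac{1}{26817} = \frac{2600}{3831} \approx 0.67867$)
$\left(\left(22 \cdot 5 + 39 L{\left(1,8 \right)}\right) + 8581\right) + F = \left(\left(22 \cdot 5 + 39 \cdot 3 \cdot 8\right) + 8581\right) + \frac{2600}{3831} = \left(\left(110 + 39 \cdot 24\right) + 8581\right) + \frac{2600}{3831} = \left(\left(110 + 936\right) + 8581\right) + \frac{2600}{3831} = \left(1046 + 8581\right) + \frac{2600}{3831} = 9627 + \frac{2600}{3831} = \frac{36883637}{3831}$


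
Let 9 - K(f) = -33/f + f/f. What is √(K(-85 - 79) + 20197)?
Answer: √135857067/82 ≈ 142.14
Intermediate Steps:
K(f) = 8 + 33/f (K(f) = 9 - (-33/f + f/f) = 9 - (-33/f + 1) = 9 - (1 - 33/f) = 9 + (-1 + 33/f) = 8 + 33/f)
√(K(-85 - 79) + 20197) = √((8 + 33/(-85 - 79)) + 20197) = √((8 + 33/(-164)) + 20197) = √((8 + 33*(-1/164)) + 20197) = √((8 - 33/164) + 20197) = √(1279/164 + 20197) = √(3313587/164) = √135857067/82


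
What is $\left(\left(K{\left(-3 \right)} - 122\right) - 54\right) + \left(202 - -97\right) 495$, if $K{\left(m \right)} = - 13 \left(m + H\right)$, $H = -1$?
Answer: $147881$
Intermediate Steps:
$K{\left(m \right)} = 13 - 13 m$ ($K{\left(m \right)} = - 13 \left(m - 1\right) = - 13 \left(-1 + m\right) = 13 - 13 m$)
$\left(\left(K{\left(-3 \right)} - 122\right) - 54\right) + \left(202 - -97\right) 495 = \left(\left(\left(13 - -39\right) - 122\right) - 54\right) + \left(202 - -97\right) 495 = \left(\left(\left(13 + 39\right) - 122\right) - 54\right) + \left(202 + 97\right) 495 = \left(\left(52 - 122\right) - 54\right) + 299 \cdot 495 = \left(-70 - 54\right) + 148005 = -124 + 148005 = 147881$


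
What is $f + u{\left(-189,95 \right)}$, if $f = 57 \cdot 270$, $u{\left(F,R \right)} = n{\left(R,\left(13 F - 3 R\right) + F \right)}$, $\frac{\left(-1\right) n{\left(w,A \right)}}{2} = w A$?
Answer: $572280$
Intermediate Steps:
$n{\left(w,A \right)} = - 2 A w$ ($n{\left(w,A \right)} = - 2 w A = - 2 A w$)
$u{\left(F,R \right)} = - 2 R \left(- 3 R + 14 F\right)$ ($u{\left(F,R \right)} = - 2 \left(\left(13 F - 3 R\right) + F\right) R = - 2 \left(\left(- 3 R + 13 F\right) + F\right) R = - 2 \left(- 3 R + 14 F\right) R = - 2 R \left(- 3 R + 14 F\right)$)
$f = 15390$
$f + u{\left(-189,95 \right)} = 15390 + 2 \cdot 95 \left(\left(-14\right) \left(-189\right) + 3 \cdot 95\right) = 15390 + 2 \cdot 95 \left(2646 + 285\right) = 15390 + 2 \cdot 95 \cdot 2931 = 15390 + 556890 = 572280$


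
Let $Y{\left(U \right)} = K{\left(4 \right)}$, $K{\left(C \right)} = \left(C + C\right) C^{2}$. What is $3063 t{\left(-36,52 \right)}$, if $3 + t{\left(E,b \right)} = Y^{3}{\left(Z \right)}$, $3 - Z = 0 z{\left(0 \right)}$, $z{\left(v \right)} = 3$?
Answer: $6423567387$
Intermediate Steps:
$K{\left(C \right)} = 2 C^{3}$ ($K{\left(C \right)} = 2 C C^{2} = 2 C^{3}$)
$Z = 3$ ($Z = 3 - 0 \cdot 3 = 3 - 0 = 3 + 0 = 3$)
$Y{\left(U \right)} = 128$ ($Y{\left(U \right)} = 2 \cdot 4^{3} = 2 \cdot 64 = 128$)
$t{\left(E,b \right)} = 2097149$ ($t{\left(E,b \right)} = -3 + 128^{3} = -3 + 2097152 = 2097149$)
$3063 t{\left(-36,52 \right)} = 3063 \cdot 2097149 = 6423567387$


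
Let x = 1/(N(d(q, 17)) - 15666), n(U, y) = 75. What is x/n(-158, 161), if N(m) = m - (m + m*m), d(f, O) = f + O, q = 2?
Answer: -1/1202025 ≈ -8.3193e-7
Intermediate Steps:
d(f, O) = O + f
N(m) = -m**2 (N(m) = m - (m + m**2) = m + (-m - m**2) = -m**2)
x = -1/16027 (x = 1/(-(17 + 2)**2 - 15666) = 1/(-1*19**2 - 15666) = 1/(-1*361 - 15666) = 1/(-361 - 15666) = 1/(-16027) = -1/16027 ≈ -6.2395e-5)
x/n(-158, 161) = -1/16027/75 = -1/16027*1/75 = -1/1202025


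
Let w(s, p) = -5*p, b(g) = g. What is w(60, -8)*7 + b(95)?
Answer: 375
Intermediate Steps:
w(60, -8)*7 + b(95) = -5*(-8)*7 + 95 = 40*7 + 95 = 280 + 95 = 375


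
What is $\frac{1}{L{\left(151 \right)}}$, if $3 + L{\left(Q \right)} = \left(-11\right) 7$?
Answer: $- \frac{1}{80} \approx -0.0125$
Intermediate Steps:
$L{\left(Q \right)} = -80$ ($L{\left(Q \right)} = -3 - 77 = -80$)
$\frac{1}{L{\left(151 \right)}} = \frac{1}{-80} = - \frac{1}{80}$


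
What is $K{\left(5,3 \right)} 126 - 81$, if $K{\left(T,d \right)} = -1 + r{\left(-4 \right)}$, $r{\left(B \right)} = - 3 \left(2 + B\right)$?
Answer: $549$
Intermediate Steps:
$r{\left(B \right)} = -6 - 3 B$
$K{\left(T,d \right)} = 5$ ($K{\left(T,d \right)} = -1 - -6 = -1 + \left(-6 + 12\right) = -1 + 6 = 5$)
$K{\left(5,3 \right)} 126 - 81 = 5 \cdot 126 - 81 = 630 - 81 = 549$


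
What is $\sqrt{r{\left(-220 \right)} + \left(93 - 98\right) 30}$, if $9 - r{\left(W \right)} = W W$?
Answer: $i \sqrt{48541} \approx 220.32 i$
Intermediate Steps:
$r{\left(W \right)} = 9 - W^{2}$ ($r{\left(W \right)} = 9 - W W = 9 - W^{2}$)
$\sqrt{r{\left(-220 \right)} + \left(93 - 98\right) 30} = \sqrt{\left(9 - \left(-220\right)^{2}\right) + \left(93 - 98\right) 30} = \sqrt{\left(9 - 48400\right) - 150} = \sqrt{-48391 - 150} = \sqrt{-48541} = i \sqrt{48541}$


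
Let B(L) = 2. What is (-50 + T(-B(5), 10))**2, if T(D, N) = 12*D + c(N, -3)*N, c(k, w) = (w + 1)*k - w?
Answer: 59536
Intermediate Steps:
c(k, w) = -w + k*(1 + w) (c(k, w) = (1 + w)*k - w = k*(1 + w) - w = -w + k*(1 + w))
T(D, N) = 12*D + N*(3 - 2*N) (T(D, N) = 12*D + (N - 1*(-3) + N*(-3))*N = 12*D + (N + 3 - 3*N)*N = 12*D + (3 - 2*N)*N = 12*D + N*(3 - 2*N))
(-50 + T(-B(5), 10))**2 = (-50 + (12*(-1*2) + 10*(3 - 2*10)))**2 = (-50 + (12*(-2) + 10*(3 - 20)))**2 = (-50 + (-24 + 10*(-17)))**2 = (-50 + (-24 - 170))**2 = (-50 - 194)**2 = (-244)**2 = 59536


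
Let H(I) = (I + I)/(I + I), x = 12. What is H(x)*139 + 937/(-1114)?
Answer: 153909/1114 ≈ 138.16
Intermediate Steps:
H(I) = 1 (H(I) = (2*I)/((2*I)) = (2*I)*(1/(2*I)) = 1)
H(x)*139 + 937/(-1114) = 1*139 + 937/(-1114) = 139 + 937*(-1/1114) = 139 - 937/1114 = 153909/1114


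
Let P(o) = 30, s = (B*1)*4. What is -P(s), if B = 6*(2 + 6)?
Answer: -30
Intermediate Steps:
B = 48 (B = 6*8 = 48)
s = 192 (s = (48*1)*4 = 48*4 = 192)
-P(s) = -1*30 = -30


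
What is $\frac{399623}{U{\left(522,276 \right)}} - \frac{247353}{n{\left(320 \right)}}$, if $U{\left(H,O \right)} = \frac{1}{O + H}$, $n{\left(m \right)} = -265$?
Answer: $\frac{84508523163}{265} \approx 3.189 \cdot 10^{8}$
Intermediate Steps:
$U{\left(H,O \right)} = \frac{1}{H + O}$
$\frac{399623}{U{\left(522,276 \right)}} - \frac{247353}{n{\left(320 \right)}} = \frac{399623}{\frac{1}{522 + 276}} - \frac{247353}{-265} = \frac{399623}{\frac{1}{798}} - - \frac{247353}{265} = 399623 \frac{1}{\frac{1}{798}} + \frac{247353}{265} = 399623 \cdot 798 + \frac{247353}{265} = 318899154 + \frac{247353}{265} = \frac{84508523163}{265}$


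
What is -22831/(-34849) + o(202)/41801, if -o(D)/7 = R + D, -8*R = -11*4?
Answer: 1807480917/2913446098 ≈ 0.62039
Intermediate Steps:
R = 11/2 (R = -(-11)*4/8 = -⅛*(-44) = 11/2 ≈ 5.5000)
o(D) = -77/2 - 7*D (o(D) = -7*(11/2 + D) = -77/2 - 7*D)
-22831/(-34849) + o(202)/41801 = -22831/(-34849) + (-77/2 - 7*202)/41801 = -22831*(-1/34849) + (-77/2 - 1414)*(1/41801) = 22831/34849 - 2905/2*1/41801 = 22831/34849 - 2905/83602 = 1807480917/2913446098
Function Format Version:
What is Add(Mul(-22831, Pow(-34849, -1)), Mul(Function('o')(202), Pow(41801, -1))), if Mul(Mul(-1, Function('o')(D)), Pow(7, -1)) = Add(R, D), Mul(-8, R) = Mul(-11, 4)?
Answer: Rational(1807480917, 2913446098) ≈ 0.62039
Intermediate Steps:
R = Rational(11, 2) (R = Mul(Rational(-1, 8), Mul(-11, 4)) = Mul(Rational(-1, 8), -44) = Rational(11, 2) ≈ 5.5000)
Function('o')(D) = Add(Rational(-77, 2), Mul(-7, D)) (Function('o')(D) = Mul(-7, Add(Rational(11, 2), D)) = Add(Rational(-77, 2), Mul(-7, D)))
Add(Mul(-22831, Pow(-34849, -1)), Mul(Function('o')(202), Pow(41801, -1))) = Add(Mul(-22831, Pow(-34849, -1)), Mul(Add(Rational(-77, 2), Mul(-7, 202)), Pow(41801, -1))) = Add(Mul(-22831, Rational(-1, 34849)), Mul(Add(Rational(-77, 2), -1414), Rational(1, 41801))) = Add(Rational(22831, 34849), Mul(Rational(-2905, 2), Rational(1, 41801))) = Add(Rational(22831, 34849), Rational(-2905, 83602)) = Rational(1807480917, 2913446098)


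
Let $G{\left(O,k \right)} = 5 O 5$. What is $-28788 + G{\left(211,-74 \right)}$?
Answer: $-23513$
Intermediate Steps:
$G{\left(O,k \right)} = 25 O$
$-28788 + G{\left(211,-74 \right)} = -28788 + 25 \cdot 211 = -28788 + 5275 = -23513$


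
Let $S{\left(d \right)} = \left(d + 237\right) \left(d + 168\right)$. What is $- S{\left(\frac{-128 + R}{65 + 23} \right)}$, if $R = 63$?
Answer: $- \frac{306022729}{7744} \approx -39517.0$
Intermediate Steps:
$S{\left(d \right)} = \left(168 + d\right) \left(237 + d\right)$ ($S{\left(d \right)} = \left(237 + d\right) \left(168 + d\right) = \left(168 + d\right) \left(237 + d\right)$)
$- S{\left(\frac{-128 + R}{65 + 23} \right)} = - (39816 + \left(\frac{-128 + 63}{65 + 23}\right)^{2} + 405 \frac{-128 + 63}{65 + 23}) = - (39816 + \left(- \frac{65}{88}\right)^{2} + 405 \left(- \frac{65}{88}\right)) = - (39816 + \frac{4225}{7744} - \frac{26325}{88}) = \left(-1\right) \frac{306022729}{7744} = - \frac{306022729}{7744}$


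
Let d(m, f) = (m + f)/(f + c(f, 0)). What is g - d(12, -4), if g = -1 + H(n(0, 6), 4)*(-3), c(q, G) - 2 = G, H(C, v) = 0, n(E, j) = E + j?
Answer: 3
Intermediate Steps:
c(q, G) = 2 + G
d(m, f) = (f + m)/(2 + f) (d(m, f) = (m + f)/(f + (2 + 0)) = (f + m)/(f + 2) = (f + m)/(2 + f))
g = -1 (g = -1 + 0*(-3) = -1 + 0 = -1)
g - d(12, -4) = -1 - (-4 + 12)/(2 - 4) = -1 - 8/(-2) = -1 - (-1)*8/2 = -1 - 1*(-4) = -1 + 4 = 3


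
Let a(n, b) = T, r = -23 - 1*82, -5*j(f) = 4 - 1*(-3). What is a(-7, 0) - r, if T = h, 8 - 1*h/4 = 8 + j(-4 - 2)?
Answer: 553/5 ≈ 110.60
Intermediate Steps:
j(f) = -7/5 (j(f) = -(4 - 1*(-3))/5 = -(4 + 3)/5 = -⅕*7 = -7/5)
r = -105 (r = -23 - 82 = -105)
h = 28/5 (h = 32 - 4*(8 - 7/5) = 32 - 4*33/5 = 32 - 132/5 = 28/5 ≈ 5.6000)
T = 28/5 ≈ 5.6000
a(n, b) = 28/5
a(-7, 0) - r = 28/5 - 1*(-105) = 28/5 + 105 = 553/5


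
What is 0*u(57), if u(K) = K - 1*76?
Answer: 0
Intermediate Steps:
u(K) = -76 + K (u(K) = K - 76 = -76 + K)
0*u(57) = 0*(-76 + 57) = 0*(-19) = 0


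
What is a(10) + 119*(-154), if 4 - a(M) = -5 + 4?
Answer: -18321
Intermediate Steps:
a(M) = 5 (a(M) = 4 - (-5 + 4) = 4 - 1*(-1) = 4 + 1 = 5)
a(10) + 119*(-154) = 5 + 119*(-154) = 5 - 18326 = -18321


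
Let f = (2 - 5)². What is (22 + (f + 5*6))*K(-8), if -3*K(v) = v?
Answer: 488/3 ≈ 162.67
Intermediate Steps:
f = 9 (f = (-3)² = 9)
K(v) = -v/3
(22 + (f + 5*6))*K(-8) = (22 + (9 + 5*6))*(-⅓*(-8)) = (22 + (9 + 30))*(8/3) = (22 + 39)*(8/3) = 61*(8/3) = 488/3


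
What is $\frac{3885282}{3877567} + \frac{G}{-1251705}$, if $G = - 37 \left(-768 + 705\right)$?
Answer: $\frac{231151823673}{231122381035} \approx 1.0001$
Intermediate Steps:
$G = 2331$ ($G = \left(-37\right) \left(-63\right) = 2331$)
$\frac{3885282}{3877567} + \frac{G}{-1251705} = \frac{3885282}{3877567} + \frac{2331}{-1251705} = 3885282 \cdot \frac{1}{3877567} + 2331 \left(- \frac{1}{1251705}\right) = \frac{3885282}{3877567} - \frac{111}{59605} = \frac{231151823673}{231122381035}$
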